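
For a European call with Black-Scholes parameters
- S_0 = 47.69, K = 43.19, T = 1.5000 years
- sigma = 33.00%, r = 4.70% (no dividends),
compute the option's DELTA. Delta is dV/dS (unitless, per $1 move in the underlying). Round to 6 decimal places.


d1 = 0.6217441967; d2 = 0.2175783891
phi(d1) = 0.3288276728; exp(-qT) = 1.0000000000; exp(-rT) = 0.9319277395
N(d1) = 0.7329449575
Delta = exp(-qT) * N(d1) = 1.0000000000 * 0.7329449575 = 0.732945

Answer: Delta = 0.732945


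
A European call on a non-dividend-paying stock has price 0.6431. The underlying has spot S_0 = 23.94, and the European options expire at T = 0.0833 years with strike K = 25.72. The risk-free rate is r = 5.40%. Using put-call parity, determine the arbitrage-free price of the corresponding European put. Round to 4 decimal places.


Put-call parity: C - P = S_0 * exp(-qT) - K * exp(-rT).
S_0 * exp(-qT) = 23.9400 * 1.00000000 = 23.94000000
K * exp(-rT) = 25.7200 * 0.99551190 = 25.60456611
P = C - S*exp(-qT) + K*exp(-rT)
P = 0.6431 - 23.94000000 + 25.60456611 = 2.3077

Answer: Put price = 2.3077


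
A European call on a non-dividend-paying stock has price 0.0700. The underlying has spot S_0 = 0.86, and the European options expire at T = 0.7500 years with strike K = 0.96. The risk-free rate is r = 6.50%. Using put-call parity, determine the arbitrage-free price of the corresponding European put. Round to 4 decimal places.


Put-call parity: C - P = S_0 * exp(-qT) - K * exp(-rT).
S_0 * exp(-qT) = 0.8600 * 1.00000000 = 0.86000000
K * exp(-rT) = 0.9600 * 0.95241920 = 0.91432244
P = C - S*exp(-qT) + K*exp(-rT)
P = 0.0700 - 0.86000000 + 0.91432244 = 0.1243

Answer: Put price = 0.1243


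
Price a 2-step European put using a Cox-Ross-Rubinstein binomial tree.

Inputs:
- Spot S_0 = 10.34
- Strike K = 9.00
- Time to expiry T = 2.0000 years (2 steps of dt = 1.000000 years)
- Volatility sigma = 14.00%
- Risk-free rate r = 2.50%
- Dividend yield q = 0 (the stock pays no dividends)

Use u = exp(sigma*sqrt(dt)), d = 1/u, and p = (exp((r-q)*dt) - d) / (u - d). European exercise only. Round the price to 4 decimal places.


dt = T/N = 1.000000
u = exp(sigma*sqrt(dt)) = 1.150274; d = 1/u = 0.869358
p = (exp((r-q)*dt) - d) / (u - d) = 0.555174
Discount per step: exp(-r*dt) = 0.975310
Stock lattice S(k, i) with i counting down-moves:
  k=0: S(0,0) = 10.3400
  k=1: S(1,0) = 11.8938; S(1,1) = 8.9892
  k=2: S(2,0) = 13.6812; S(2,1) = 10.3400; S(2,2) = 7.8148
Terminal payoffs V(N, i) = max(K - S_T, 0):
  V(2,0) = 0.000000; V(2,1) = 0.000000; V(2,2) = 1.185196
Backward induction: V(k, i) = exp(-r*dt) * [p * V(k+1, i) + (1-p) * V(k+1, i+1)].
  V(1,0) = exp(-r*dt) * [p*0.000000 + (1-p)*0.000000] = 0.000000
  V(1,1) = exp(-r*dt) * [p*0.000000 + (1-p)*1.185196] = 0.514190
  V(0,0) = exp(-r*dt) * [p*0.000000 + (1-p)*0.514190] = 0.223078

Answer: Price = V(0,0) = 0.2231


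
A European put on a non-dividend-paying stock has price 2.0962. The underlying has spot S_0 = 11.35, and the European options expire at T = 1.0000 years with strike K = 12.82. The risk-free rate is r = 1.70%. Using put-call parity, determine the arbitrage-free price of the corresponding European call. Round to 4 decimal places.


Answer: Call price = 0.8423

Derivation:
Put-call parity: C - P = S_0 * exp(-qT) - K * exp(-rT).
S_0 * exp(-qT) = 11.3500 * 1.00000000 = 11.35000000
K * exp(-rT) = 12.8200 * 0.98314368 = 12.60390204
C = P + S*exp(-qT) - K*exp(-rT)
C = 2.0962 + 11.35000000 - 12.60390204 = 0.8423


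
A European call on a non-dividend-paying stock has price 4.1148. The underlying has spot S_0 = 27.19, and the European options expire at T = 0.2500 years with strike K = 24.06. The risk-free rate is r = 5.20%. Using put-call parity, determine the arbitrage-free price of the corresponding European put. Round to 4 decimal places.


Put-call parity: C - P = S_0 * exp(-qT) - K * exp(-rT).
S_0 * exp(-qT) = 27.1900 * 1.00000000 = 27.19000000
K * exp(-rT) = 24.0600 * 0.98708414 = 23.74924429
P = C - S*exp(-qT) + K*exp(-rT)
P = 4.1148 - 27.19000000 + 23.74924429 = 0.6740

Answer: Put price = 0.6740


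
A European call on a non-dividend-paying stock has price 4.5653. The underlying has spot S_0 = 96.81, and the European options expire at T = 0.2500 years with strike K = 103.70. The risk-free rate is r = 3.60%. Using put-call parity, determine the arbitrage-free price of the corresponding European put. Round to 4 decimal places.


Put-call parity: C - P = S_0 * exp(-qT) - K * exp(-rT).
S_0 * exp(-qT) = 96.8100 * 1.00000000 = 96.81000000
K * exp(-rT) = 103.7000 * 0.99104038 = 102.77088728
P = C - S*exp(-qT) + K*exp(-rT)
P = 4.5653 - 96.81000000 + 102.77088728 = 10.5262

Answer: Put price = 10.5262


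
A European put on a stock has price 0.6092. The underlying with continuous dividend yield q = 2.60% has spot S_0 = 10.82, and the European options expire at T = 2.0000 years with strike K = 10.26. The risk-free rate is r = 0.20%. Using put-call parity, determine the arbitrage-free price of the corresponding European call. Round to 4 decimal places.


Put-call parity: C - P = S_0 * exp(-qT) - K * exp(-rT).
S_0 * exp(-qT) = 10.8200 * 0.94932887 = 10.27173834
K * exp(-rT) = 10.2600 * 0.99600799 = 10.21904197
C = P + S*exp(-qT) - K*exp(-rT)
C = 0.6092 + 10.27173834 - 10.21904197 = 0.6619

Answer: Call price = 0.6619


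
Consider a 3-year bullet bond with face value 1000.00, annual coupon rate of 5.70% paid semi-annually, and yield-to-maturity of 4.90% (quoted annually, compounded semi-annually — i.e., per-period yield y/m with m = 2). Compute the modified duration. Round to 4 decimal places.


Answer: Modified duration = 2.7352

Derivation:
Coupon per period c = face * coupon_rate / m = 28.500000
Periods per year m = 2; per-period yield y/m = 0.024500
Number of cashflows N = 6
Cashflows (t years, CF_t, discount factor 1/(1+y/m)^(m*t), PV):
  t = 0.5000: CF_t = 28.500000, DF = 0.976086, PV = 27.818448
  t = 1.0000: CF_t = 28.500000, DF = 0.952744, PV = 27.153195
  t = 1.5000: CF_t = 28.500000, DF = 0.929960, PV = 26.503850
  t = 2.0000: CF_t = 28.500000, DF = 0.907721, PV = 25.870035
  t = 2.5000: CF_t = 28.500000, DF = 0.886013, PV = 25.251376
  t = 3.0000: CF_t = 1028.500000, DF = 0.864825, PV = 889.472488
Price P = sum_t PV_t = 1022.069392
First compute Macaulay numerator sum_t t * PV_t:
  t * PV_t at t = 0.5000: 13.909224
  t * PV_t at t = 1.0000: 27.153195
  t * PV_t at t = 1.5000: 39.755776
  t * PV_t at t = 2.0000: 51.740069
  t * PV_t at t = 2.5000: 63.128440
  t * PV_t at t = 3.0000: 2668.417464
Macaulay duration D = 2864.104167 / 1022.069392 = 2.802260
Modified duration = D / (1 + y/m) = 2.802260 / (1 + 0.024500) = 2.735246


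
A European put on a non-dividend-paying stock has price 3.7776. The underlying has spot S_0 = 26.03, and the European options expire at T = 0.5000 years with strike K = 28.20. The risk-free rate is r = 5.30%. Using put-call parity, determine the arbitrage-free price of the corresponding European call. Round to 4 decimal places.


Put-call parity: C - P = S_0 * exp(-qT) - K * exp(-rT).
S_0 * exp(-qT) = 26.0300 * 1.00000000 = 26.03000000
K * exp(-rT) = 28.2000 * 0.97384804 = 27.46251484
C = P + S*exp(-qT) - K*exp(-rT)
C = 3.7776 + 26.03000000 - 27.46251484 = 2.3451

Answer: Call price = 2.3451


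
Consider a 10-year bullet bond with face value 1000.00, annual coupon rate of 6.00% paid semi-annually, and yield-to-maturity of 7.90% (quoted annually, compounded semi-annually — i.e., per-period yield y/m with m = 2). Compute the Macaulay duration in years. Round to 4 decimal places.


Answer: Macaulay duration = 7.4649 years

Derivation:
Coupon per period c = face * coupon_rate / m = 30.000000
Periods per year m = 2; per-period yield y/m = 0.039500
Number of cashflows N = 20
Cashflows (t years, CF_t, discount factor 1/(1+y/m)^(m*t), PV):
  t = 0.5000: CF_t = 30.000000, DF = 0.962001, PV = 28.860029
  t = 1.0000: CF_t = 30.000000, DF = 0.925446, PV = 27.763376
  t = 1.5000: CF_t = 30.000000, DF = 0.890280, PV = 26.708394
  t = 2.0000: CF_t = 30.000000, DF = 0.856450, PV = 25.693501
  t = 2.5000: CF_t = 30.000000, DF = 0.823906, PV = 24.717172
  t = 3.0000: CF_t = 30.000000, DF = 0.792598, PV = 23.777944
  t = 3.5000: CF_t = 30.000000, DF = 0.762480, PV = 22.874405
  t = 4.0000: CF_t = 30.000000, DF = 0.733507, PV = 22.005199
  t = 4.5000: CF_t = 30.000000, DF = 0.705634, PV = 21.169023
  t = 5.0000: CF_t = 30.000000, DF = 0.678821, PV = 20.364620
  t = 5.5000: CF_t = 30.000000, DF = 0.653026, PV = 19.590784
  t = 6.0000: CF_t = 30.000000, DF = 0.628212, PV = 18.846353
  t = 6.5000: CF_t = 30.000000, DF = 0.604340, PV = 18.130210
  t = 7.0000: CF_t = 30.000000, DF = 0.581376, PV = 17.441280
  t = 7.5000: CF_t = 30.000000, DF = 0.559284, PV = 16.778528
  t = 8.0000: CF_t = 30.000000, DF = 0.538032, PV = 16.140960
  t = 8.5000: CF_t = 30.000000, DF = 0.517587, PV = 15.527619
  t = 9.0000: CF_t = 30.000000, DF = 0.497919, PV = 14.937584
  t = 9.5000: CF_t = 30.000000, DF = 0.478999, PV = 14.369970
  t = 10.0000: CF_t = 1030.000000, DF = 0.460798, PV = 474.621439
Price P = sum_t PV_t = 870.318389
Macaulay numerator sum_t t * PV_t:
  t * PV_t at t = 0.5000: 14.430014
  t * PV_t at t = 1.0000: 27.763376
  t * PV_t at t = 1.5000: 40.062591
  t * PV_t at t = 2.0000: 51.387001
  t * PV_t at t = 2.5000: 61.792931
  t * PV_t at t = 3.0000: 71.333831
  t * PV_t at t = 3.5000: 80.060416
  t * PV_t at t = 4.0000: 88.020797
  t * PV_t at t = 4.5000: 95.260603
  t * PV_t at t = 5.0000: 101.823102
  t * PV_t at t = 5.5000: 107.749314
  t * PV_t at t = 6.0000: 113.078120
  t * PV_t at t = 6.5000: 117.846366
  t * PV_t at t = 7.0000: 122.088957
  t * PV_t at t = 7.5000: 125.838958
  t * PV_t at t = 8.0000: 129.127678
  t * PV_t at t = 8.5000: 131.984760
  t * PV_t at t = 9.0000: 134.438259
  t * PV_t at t = 9.5000: 136.514719
  t * PV_t at t = 10.0000: 4746.214386
Macaulay duration D = (sum_t t * PV_t) / P = 6496.816179 / 870.318389 = 7.464873


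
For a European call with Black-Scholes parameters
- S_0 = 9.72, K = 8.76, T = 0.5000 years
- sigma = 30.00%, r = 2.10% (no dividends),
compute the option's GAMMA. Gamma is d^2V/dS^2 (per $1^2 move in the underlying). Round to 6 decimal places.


Answer: Gamma = 0.157066

Derivation:
d1 = 0.6457757026; d2 = 0.4336436682
phi(d1) = 0.3238575041; exp(-qT) = 1.0000000000; exp(-rT) = 0.9895549326
Gamma = exp(-qT) * phi(d1) / (S * sigma * sqrt(T)) = 1.0000000000 * 0.3238575041 / (9.7200 * 0.3000 * 0.7071067812) = 0.157066


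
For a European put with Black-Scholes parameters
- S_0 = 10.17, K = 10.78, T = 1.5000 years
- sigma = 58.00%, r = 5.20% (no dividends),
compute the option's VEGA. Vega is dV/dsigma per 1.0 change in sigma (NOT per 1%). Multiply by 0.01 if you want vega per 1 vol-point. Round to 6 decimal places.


Answer: Vega = 4.617715

Derivation:
d1 = 0.3829786287; d2 = -0.3273733967
phi(d1) = 0.3707323712; exp(-qT) = 1.0000000000; exp(-rT) = 0.9249644265
Vega = S * exp(-qT) * phi(d1) * sqrt(T) = 10.1700 * 1.0000000000 * 0.3707323712 * 1.2247448714 = 4.617715


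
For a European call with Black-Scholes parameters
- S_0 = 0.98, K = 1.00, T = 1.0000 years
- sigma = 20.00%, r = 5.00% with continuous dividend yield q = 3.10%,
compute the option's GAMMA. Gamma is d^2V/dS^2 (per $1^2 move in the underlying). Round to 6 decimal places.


d1 = 0.0939864634; d2 = -0.1060135366
phi(d1) = 0.3971841465; exp(-qT) = 0.9694755731; exp(-rT) = 0.9512294245
Gamma = exp(-qT) * phi(d1) / (S * sigma * sqrt(T)) = 0.9694755731 * 0.3971841465 / (0.9800 * 0.2000 * 1.0000000000) = 1.964594

Answer: Gamma = 1.964594


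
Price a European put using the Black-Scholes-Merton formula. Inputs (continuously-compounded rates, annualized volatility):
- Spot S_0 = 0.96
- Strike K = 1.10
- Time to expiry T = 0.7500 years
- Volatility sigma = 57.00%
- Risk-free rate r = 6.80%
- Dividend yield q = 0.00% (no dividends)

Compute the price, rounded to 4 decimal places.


d1 = (ln(S/K) + (r - q + 0.5*sigma^2) * T) / (sigma * sqrt(T)) = 0.07435730
d2 = d1 - sigma * sqrt(T) = -0.41927718
exp(-rT) = 0.95027867; exp(-qT) = 1.00000000
P = K * exp(-rT) * N(-d2) - S_0 * exp(-qT) * N(-d1)
N(-d1) = 0.47036304; N(-d2) = 0.66249322
P = 1.1000 * 0.95027867 * 0.66249322 - 0.9600 * 1.00000000 * 0.47036304 = 0.2410

Answer: Price = 0.2410


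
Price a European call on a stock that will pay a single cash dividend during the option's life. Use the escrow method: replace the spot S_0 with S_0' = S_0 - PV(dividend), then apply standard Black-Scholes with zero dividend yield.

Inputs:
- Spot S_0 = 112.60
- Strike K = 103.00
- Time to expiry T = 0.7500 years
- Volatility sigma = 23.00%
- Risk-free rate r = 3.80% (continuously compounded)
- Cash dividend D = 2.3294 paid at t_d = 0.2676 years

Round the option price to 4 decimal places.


Answer: Price = 14.4047

Derivation:
PV(D) = D * exp(-r * t_d) = 2.3294 * 0.98988273 = 2.30583283
S_0' = S_0 - PV(D) = 112.6000 - 2.30583283 = 110.29416717
d1 = (ln(S_0'/K) + (r + sigma^2/2)*T) / (sigma*sqrt(T)) = 0.58618401
d2 = d1 - sigma*sqrt(T) = 0.38699816
exp(-rT) = 0.97190229
N(d1) = 0.72112407; N(d2) = 0.65062122
C = S_0' * N(d1) - K * exp(-rT) * N(d2) = 110.29416717 * 0.72112407 - 103.0000 * 0.97190229 * 0.65062122 = 14.4047


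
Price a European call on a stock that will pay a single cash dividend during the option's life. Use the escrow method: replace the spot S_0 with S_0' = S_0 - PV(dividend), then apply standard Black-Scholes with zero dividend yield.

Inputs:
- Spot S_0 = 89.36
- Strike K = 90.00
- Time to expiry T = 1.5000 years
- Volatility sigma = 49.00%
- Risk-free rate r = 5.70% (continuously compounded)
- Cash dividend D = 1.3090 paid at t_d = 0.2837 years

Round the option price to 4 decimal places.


Answer: Price = 22.9652

Derivation:
PV(D) = D * exp(-r * t_d) = 1.3090 * 0.98395915 = 1.28800252
S_0' = S_0 - PV(D) = 89.3600 - 1.28800252 = 88.07199748
d1 = (ln(S_0'/K) + (r + sigma^2/2)*T) / (sigma*sqrt(T)) = 0.40644860
d2 = d1 - sigma*sqrt(T) = -0.19367638
exp(-rT) = 0.91805314
N(d1) = 0.65779349; N(d2) = 0.42321464
C = S_0' * N(d1) - K * exp(-rT) * N(d2) = 88.07199748 * 0.65779349 - 90.0000 * 0.91805314 * 0.42321464 = 22.9652


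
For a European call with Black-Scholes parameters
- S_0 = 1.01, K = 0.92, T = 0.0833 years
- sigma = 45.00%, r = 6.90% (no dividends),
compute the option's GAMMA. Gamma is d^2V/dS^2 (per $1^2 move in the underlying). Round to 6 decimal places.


Answer: Gamma = 2.158989

Derivation:
d1 = 0.8278069252; d2 = 0.6979290980
phi(d1) = 0.2832088448; exp(-qT) = 1.0000000000; exp(-rT) = 0.9942687864
Gamma = exp(-qT) * phi(d1) / (S * sigma * sqrt(T)) = 1.0000000000 * 0.2832088448 / (1.0100 * 0.4500 * 0.2886173938) = 2.158989


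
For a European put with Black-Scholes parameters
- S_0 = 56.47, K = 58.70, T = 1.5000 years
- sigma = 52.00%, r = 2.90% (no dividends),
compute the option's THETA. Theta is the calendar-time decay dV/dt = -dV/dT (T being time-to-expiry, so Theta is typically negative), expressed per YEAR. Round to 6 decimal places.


Answer: Theta = -3.521235

Derivation:
d1 = 0.3259231335; d2 = -0.3109441996
phi(d1) = 0.3783061549; exp(-qT) = 1.0000000000; exp(-rT) = 0.9574325541
Theta = -S*exp(-qT)*phi(d1)*sigma/(2*sqrt(T)) + r*K*exp(-rT)*N(-d2) - q*S*exp(-qT)*N(-d1)
N(-d1) = 0.3722412563; N(-d2) = 0.6220784788; sqrt(T) = 1.2247448714
Term 1 = -56.4700 * 1.0000000000 * 0.3783061549 * 0.5200 / (2 * 1.2247448714) = -4.5351213605
Term 2 = 0.0290 * 58.7000 * 0.9574325541 * 0.6220784788 = 1.0138867934
Term 3 = 0 (no dividend yield, q = 0)
Theta = -4.5351213605 + (1.0138867934) + (0.0000000000) = -3.521235


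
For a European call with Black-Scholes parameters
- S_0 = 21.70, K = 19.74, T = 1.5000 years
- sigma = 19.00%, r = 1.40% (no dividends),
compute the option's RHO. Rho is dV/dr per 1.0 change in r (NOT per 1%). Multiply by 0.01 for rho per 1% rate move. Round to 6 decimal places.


d1 = 0.6134047733; d2 = 0.3807032478
phi(d1) = 0.3305255746; exp(-qT) = 1.0000000000; exp(-rT) = 0.9792189646
N(d2) = 0.6482882707
Rho = K*T*exp(-rT)*N(d2) = 19.7400 * 1.5000 * 0.9792189646 * 0.6482882707 = 18.796907

Answer: Rho = 18.796907


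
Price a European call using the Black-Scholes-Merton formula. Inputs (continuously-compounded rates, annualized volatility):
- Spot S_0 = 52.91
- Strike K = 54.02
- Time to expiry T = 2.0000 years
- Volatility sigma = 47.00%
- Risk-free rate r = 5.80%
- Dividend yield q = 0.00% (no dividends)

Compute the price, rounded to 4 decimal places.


d1 = (ln(S/K) + (r - q + 0.5*sigma^2) * T) / (sigma * sqrt(T)) = 0.47562411
d2 = d1 - sigma * sqrt(T) = -0.18905627
exp(-rT) = 0.89047522; exp(-qT) = 1.00000000
C = S_0 * exp(-qT) * N(d1) - K * exp(-rT) * N(d2)
N(d1) = 0.68282890; N(d2) = 0.42502436
C = 52.9100 * 1.00000000 * 0.68282890 - 54.0200 * 0.89047522 * 0.42502436 = 15.6833

Answer: Price = 15.6833


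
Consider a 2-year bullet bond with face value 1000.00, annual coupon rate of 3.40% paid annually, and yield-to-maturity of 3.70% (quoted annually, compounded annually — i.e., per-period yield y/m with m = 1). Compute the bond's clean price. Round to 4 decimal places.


Coupon per period c = face * coupon_rate / m = 34.000000
Periods per year m = 1; per-period yield y/m = 0.037000
Number of cashflows N = 2
Cashflows (t years, CF_t, discount factor 1/(1+y/m)^(m*t), PV):
  t = 1.0000: CF_t = 34.000000, DF = 0.964320, PV = 32.786885
  t = 2.0000: CF_t = 1034.000000, DF = 0.929913, PV = 961.530414
Price P = sum_t PV_t = 994.317299

Answer: Price = 994.3173


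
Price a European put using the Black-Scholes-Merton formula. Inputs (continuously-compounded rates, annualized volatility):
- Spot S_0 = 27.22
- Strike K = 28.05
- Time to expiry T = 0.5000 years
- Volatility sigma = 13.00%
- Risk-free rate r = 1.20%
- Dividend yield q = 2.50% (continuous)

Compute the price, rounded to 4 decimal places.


d1 = (ln(S/K) + (r - q + 0.5*sigma^2) * T) / (sigma * sqrt(T)) = -0.35150425
d2 = d1 - sigma * sqrt(T) = -0.44342813
exp(-rT) = 0.99401796; exp(-qT) = 0.98757780
P = K * exp(-rT) * N(-d2) - S_0 * exp(-qT) * N(-d1)
N(-d1) = 0.63739496; N(-d2) = 0.67127195
P = 28.0500 * 0.99401796 * 0.67127195 - 27.2200 * 0.98757780 * 0.63739496 = 1.5822

Answer: Price = 1.5822


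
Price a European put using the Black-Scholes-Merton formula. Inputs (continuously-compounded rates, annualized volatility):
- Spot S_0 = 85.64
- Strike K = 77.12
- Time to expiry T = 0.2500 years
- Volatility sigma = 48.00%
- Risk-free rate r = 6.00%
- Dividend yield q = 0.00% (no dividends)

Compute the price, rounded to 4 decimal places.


d1 = (ln(S/K) + (r - q + 0.5*sigma^2) * T) / (sigma * sqrt(T)) = 0.61912422
d2 = d1 - sigma * sqrt(T) = 0.37912422
exp(-rT) = 0.98511194; exp(-qT) = 1.00000000
P = K * exp(-rT) * N(-d2) - S_0 * exp(-qT) * N(-d1)
N(-d1) = 0.26791726; N(-d2) = 0.35229781
P = 77.1200 * 0.98511194 * 0.35229781 - 85.6400 * 1.00000000 * 0.26791726 = 3.8203

Answer: Price = 3.8203


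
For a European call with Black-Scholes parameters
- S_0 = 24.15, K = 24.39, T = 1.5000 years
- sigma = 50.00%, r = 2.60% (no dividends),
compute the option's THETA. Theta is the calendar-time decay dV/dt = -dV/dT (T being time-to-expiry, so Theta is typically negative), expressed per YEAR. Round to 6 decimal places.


Answer: Theta = -2.090067

Derivation:
d1 = 0.3537245559; d2 = -0.2586478798
phi(d1) = 0.3747489050; exp(-qT) = 1.0000000000; exp(-rT) = 0.9617507091
Theta = -S*exp(-qT)*phi(d1)*sigma/(2*sqrt(T)) - r*K*exp(-rT)*N(d2) + q*S*exp(-qT)*N(d1)
N(d1) = 0.6382273410; N(d2) = 0.3979534686; sqrt(T) = 1.2247448714
Term 1 = -24.1500 * 1.0000000000 * 0.3747489050 * 0.5000 / (2 * 1.2247448714) = -1.8473614928
Term 2 = -0.0260 * 24.3900 * 0.9617507091 * 0.3979534686 = -0.2427056899
Term 3 = 0 (no dividend yield, q = 0)
Theta = -1.8473614928 + (-0.2427056899) + (0.0000000000) = -2.090067


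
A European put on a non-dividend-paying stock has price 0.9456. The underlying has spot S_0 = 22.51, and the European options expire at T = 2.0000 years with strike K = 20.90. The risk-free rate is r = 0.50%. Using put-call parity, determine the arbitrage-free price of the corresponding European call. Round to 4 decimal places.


Put-call parity: C - P = S_0 * exp(-qT) - K * exp(-rT).
S_0 * exp(-qT) = 22.5100 * 1.00000000 = 22.51000000
K * exp(-rT) = 20.9000 * 0.99004983 = 20.69204153
C = P + S*exp(-qT) - K*exp(-rT)
C = 0.9456 + 22.51000000 - 20.69204153 = 2.7636

Answer: Call price = 2.7636


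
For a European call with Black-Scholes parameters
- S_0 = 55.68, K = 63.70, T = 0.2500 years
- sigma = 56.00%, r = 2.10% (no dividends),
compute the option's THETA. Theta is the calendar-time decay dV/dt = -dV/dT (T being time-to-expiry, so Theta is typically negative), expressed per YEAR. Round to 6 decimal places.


d1 = -0.3218340948; d2 = -0.6018340948
phi(d1) = 0.3788074973; exp(-qT) = 1.0000000000; exp(-rT) = 0.9947637572
Theta = -S*exp(-qT)*phi(d1)*sigma/(2*sqrt(T)) - r*K*exp(-rT)*N(d2) + q*S*exp(-qT)*N(d1)
N(d1) = 0.3737891917; N(d2) = 0.2736422887; sqrt(T) = 0.5000000000
Term 1 = -55.6800 * 1.0000000000 * 0.3788074973 * 0.5600 / (2 * 0.5000000000) = -11.8115208118
Term 2 = -0.0210 * 63.7000 * 0.9947637572 * 0.2736422887 = -0.3641345562
Term 3 = 0 (no dividend yield, q = 0)
Theta = -11.8115208118 + (-0.3641345562) + (0.0000000000) = -12.175655

Answer: Theta = -12.175655


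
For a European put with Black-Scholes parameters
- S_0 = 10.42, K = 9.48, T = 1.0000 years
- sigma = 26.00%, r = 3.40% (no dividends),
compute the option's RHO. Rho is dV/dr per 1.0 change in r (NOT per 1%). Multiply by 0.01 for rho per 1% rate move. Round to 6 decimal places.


d1 = 0.6243950771; d2 = 0.3643950771
phi(d1) = 0.3282850020; exp(-qT) = 1.0000000000; exp(-rT) = 0.9665715046
N(-d2) = 0.3577815055
Rho = -K*T*exp(-rT)*N(-d2) = -9.4800 * 1.0000 * 0.9665715046 * 0.3577815055 = -3.278387

Answer: Rho = -3.278387


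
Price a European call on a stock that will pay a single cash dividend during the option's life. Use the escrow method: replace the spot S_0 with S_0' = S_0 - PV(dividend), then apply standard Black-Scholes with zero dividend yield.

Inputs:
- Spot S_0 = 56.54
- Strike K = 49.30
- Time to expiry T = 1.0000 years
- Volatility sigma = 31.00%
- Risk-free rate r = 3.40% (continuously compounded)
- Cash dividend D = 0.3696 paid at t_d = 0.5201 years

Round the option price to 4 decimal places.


PV(D) = D * exp(-r * t_d) = 0.3696 * 0.98247203 = 0.36312166
S_0' = S_0 - PV(D) = 56.5400 - 0.36312166 = 56.17687834
d1 = (ln(S_0'/K) + (r + sigma^2/2)*T) / (sigma*sqrt(T)) = 0.68590701
d2 = d1 - sigma*sqrt(T) = 0.37590701
exp(-rT) = 0.96657150
N(d1) = 0.75361413; N(d2) = 0.64650699
C = S_0' * N(d1) - K * exp(-rT) * N(d2) = 56.17687834 * 0.75361413 - 49.3000 * 0.96657150 * 0.64650699 = 11.5284

Answer: Price = 11.5284


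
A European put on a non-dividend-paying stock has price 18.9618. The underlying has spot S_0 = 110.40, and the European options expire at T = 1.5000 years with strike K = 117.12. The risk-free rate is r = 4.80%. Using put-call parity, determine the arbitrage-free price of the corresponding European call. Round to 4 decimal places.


Put-call parity: C - P = S_0 * exp(-qT) - K * exp(-rT).
S_0 * exp(-qT) = 110.4000 * 1.00000000 = 110.40000000
K * exp(-rT) = 117.1200 * 0.93053090 = 108.98377852
C = P + S*exp(-qT) - K*exp(-rT)
C = 18.9618 + 110.40000000 - 108.98377852 = 20.3780

Answer: Call price = 20.3780


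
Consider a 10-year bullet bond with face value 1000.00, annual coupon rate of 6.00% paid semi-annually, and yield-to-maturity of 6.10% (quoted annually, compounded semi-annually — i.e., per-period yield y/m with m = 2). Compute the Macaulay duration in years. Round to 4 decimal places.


Coupon per period c = face * coupon_rate / m = 30.000000
Periods per year m = 2; per-period yield y/m = 0.030500
Number of cashflows N = 20
Cashflows (t years, CF_t, discount factor 1/(1+y/m)^(m*t), PV):
  t = 0.5000: CF_t = 30.000000, DF = 0.970403, PV = 29.112082
  t = 1.0000: CF_t = 30.000000, DF = 0.941681, PV = 28.250443
  t = 1.5000: CF_t = 30.000000, DF = 0.913810, PV = 27.414307
  t = 2.0000: CF_t = 30.000000, DF = 0.886764, PV = 26.602918
  t = 2.5000: CF_t = 30.000000, DF = 0.860518, PV = 25.815544
  t = 3.0000: CF_t = 30.000000, DF = 0.835049, PV = 25.051474
  t = 3.5000: CF_t = 30.000000, DF = 0.810334, PV = 24.310018
  t = 4.0000: CF_t = 30.000000, DF = 0.786350, PV = 23.590508
  t = 4.5000: CF_t = 30.000000, DF = 0.763076, PV = 22.892293
  t = 5.0000: CF_t = 30.000000, DF = 0.740491, PV = 22.214743
  t = 5.5000: CF_t = 30.000000, DF = 0.718575, PV = 21.557247
  t = 6.0000: CF_t = 30.000000, DF = 0.697307, PV = 20.919211
  t = 6.5000: CF_t = 30.000000, DF = 0.676669, PV = 20.300059
  t = 7.0000: CF_t = 30.000000, DF = 0.656641, PV = 19.699233
  t = 7.5000: CF_t = 30.000000, DF = 0.637206, PV = 19.116189
  t = 8.0000: CF_t = 30.000000, DF = 0.618347, PV = 18.550402
  t = 8.5000: CF_t = 30.000000, DF = 0.600045, PV = 18.001360
  t = 9.0000: CF_t = 30.000000, DF = 0.582286, PV = 17.468569
  t = 9.5000: CF_t = 30.000000, DF = 0.565052, PV = 16.951547
  t = 10.0000: CF_t = 1030.000000, DF = 0.548328, PV = 564.777390
Price P = sum_t PV_t = 992.595534
Macaulay numerator sum_t t * PV_t:
  t * PV_t at t = 0.5000: 14.556041
  t * PV_t at t = 1.0000: 28.250443
  t * PV_t at t = 1.5000: 41.121460
  t * PV_t at t = 2.0000: 53.205835
  t * PV_t at t = 2.5000: 64.538859
  t * PV_t at t = 3.0000: 75.154421
  t * PV_t at t = 3.5000: 85.085063
  t * PV_t at t = 4.0000: 94.362030
  t * PV_t at t = 4.5000: 103.015317
  t * PV_t at t = 5.0000: 111.073715
  t * PV_t at t = 5.5000: 118.564858
  t * PV_t at t = 6.0000: 125.515266
  t * PV_t at t = 6.5000: 131.950385
  t * PV_t at t = 7.0000: 137.894628
  t * PV_t at t = 7.5000: 143.371417
  t * PV_t at t = 8.0000: 148.403213
  t * PV_t at t = 8.5000: 153.011561
  t * PV_t at t = 9.0000: 157.217119
  t * PV_t at t = 9.5000: 161.039693
  t * PV_t at t = 10.0000: 5647.773904
Macaulay duration D = (sum_t t * PV_t) / P = 7595.105230 / 992.595534 = 7.651762

Answer: Macaulay duration = 7.6518 years


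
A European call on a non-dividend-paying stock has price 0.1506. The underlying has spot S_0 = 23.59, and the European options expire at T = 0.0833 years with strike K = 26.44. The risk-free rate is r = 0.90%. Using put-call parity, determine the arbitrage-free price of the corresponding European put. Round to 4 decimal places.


Put-call parity: C - P = S_0 * exp(-qT) - K * exp(-rT).
S_0 * exp(-qT) = 23.5900 * 1.00000000 = 23.59000000
K * exp(-rT) = 26.4400 * 0.99925058 = 26.42018536
P = C - S*exp(-qT) + K*exp(-rT)
P = 0.1506 - 23.59000000 + 26.42018536 = 2.9808

Answer: Put price = 2.9808


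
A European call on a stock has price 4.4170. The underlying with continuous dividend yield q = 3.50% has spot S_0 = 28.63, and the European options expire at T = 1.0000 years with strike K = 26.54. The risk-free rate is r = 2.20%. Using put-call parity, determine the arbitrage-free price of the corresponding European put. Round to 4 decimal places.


Answer: Put price = 2.7342

Derivation:
Put-call parity: C - P = S_0 * exp(-qT) - K * exp(-rT).
S_0 * exp(-qT) = 28.6300 * 0.96560542 = 27.64528307
K * exp(-rT) = 26.5400 * 0.97824024 = 25.96249584
P = C - S*exp(-qT) + K*exp(-rT)
P = 4.4170 - 27.64528307 + 25.96249584 = 2.7342


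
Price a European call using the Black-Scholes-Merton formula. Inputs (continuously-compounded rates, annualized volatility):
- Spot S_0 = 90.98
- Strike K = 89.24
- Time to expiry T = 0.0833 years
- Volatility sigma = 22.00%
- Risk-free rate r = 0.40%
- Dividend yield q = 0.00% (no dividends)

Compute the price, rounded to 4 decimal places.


d1 = (ln(S/K) + (r - q + 0.5*sigma^2) * T) / (sigma * sqrt(T)) = 0.34111522
d2 = d1 - sigma * sqrt(T) = 0.27761939
exp(-rT) = 0.99966686; exp(-qT) = 1.00000000
C = S_0 * exp(-qT) * N(d1) - K * exp(-rT) * N(d2)
N(d1) = 0.63349158; N(d2) = 0.60934773
C = 90.9800 * 1.00000000 * 0.63349158 - 89.2400 * 0.99966686 * 0.60934773 = 3.2750

Answer: Price = 3.2750


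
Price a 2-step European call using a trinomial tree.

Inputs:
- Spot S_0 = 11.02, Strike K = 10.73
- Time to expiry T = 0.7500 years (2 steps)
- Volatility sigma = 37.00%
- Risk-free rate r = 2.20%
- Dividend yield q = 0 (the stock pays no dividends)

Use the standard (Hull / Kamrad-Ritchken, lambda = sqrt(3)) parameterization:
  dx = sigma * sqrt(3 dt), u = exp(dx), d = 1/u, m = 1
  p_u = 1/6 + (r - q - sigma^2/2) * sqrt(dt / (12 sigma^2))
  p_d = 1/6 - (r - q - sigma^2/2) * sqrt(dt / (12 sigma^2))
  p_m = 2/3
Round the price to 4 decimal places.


Answer: Price = V(0,0) = 1.4765

Derivation:
dt = T/N = 0.375000; dx = sigma*sqrt(3*dt) = 0.392444
u = exp(dx) = 1.480595; d = 1/u = 0.675404
p_u = 0.144474, p_m = 0.666667, p_d = 0.188859
Discount per step: exp(-r*dt) = 0.991784
Stock lattice S(k, j) with j the centered position index:
  k=0: S(0,+0) = 11.0200
  k=1: S(1,-1) = 7.4430; S(1,+0) = 11.0200; S(1,+1) = 16.3162
  k=2: S(2,-2) = 5.0270; S(2,-1) = 7.4430; S(2,+0) = 11.0200; S(2,+1) = 16.3162; S(2,+2) = 24.1576
Terminal payoffs V(N, j) = max(S_T - K, 0):
  V(2,-2) = 0.000000; V(2,-1) = 0.000000; V(2,+0) = 0.290000; V(2,+1) = 5.586161; V(2,+2) = 13.427631
Backward induction: V(k, j) = exp(-r*dt) * [p_u * V(k+1, j+1) + p_m * V(k+1, j) + p_d * V(k+1, j-1)]
  V(1,-1) = exp(-r*dt) * [p_u*0.290000 + p_m*0.000000 + p_d*0.000000] = 0.041553
  V(1,+0) = exp(-r*dt) * [p_u*5.586161 + p_m*0.290000 + p_d*0.000000] = 0.992169
  V(1,+1) = exp(-r*dt) * [p_u*13.427631 + p_m*5.586161 + p_d*0.290000] = 5.671834
  V(0,+0) = exp(-r*dt) * [p_u*5.671834 + p_m*0.992169 + p_d*0.041553] = 1.476495


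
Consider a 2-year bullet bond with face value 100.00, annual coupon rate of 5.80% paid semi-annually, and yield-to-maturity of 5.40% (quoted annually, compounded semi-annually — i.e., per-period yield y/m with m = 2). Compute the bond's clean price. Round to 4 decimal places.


Coupon per period c = face * coupon_rate / m = 2.900000
Periods per year m = 2; per-period yield y/m = 0.027000
Number of cashflows N = 4
Cashflows (t years, CF_t, discount factor 1/(1+y/m)^(m*t), PV):
  t = 0.5000: CF_t = 2.900000, DF = 0.973710, PV = 2.823759
  t = 1.0000: CF_t = 2.900000, DF = 0.948111, PV = 2.749521
  t = 1.5000: CF_t = 2.900000, DF = 0.923185, PV = 2.677236
  t = 2.0000: CF_t = 102.900000, DF = 0.898914, PV = 92.498268
Price P = sum_t PV_t = 100.748784

Answer: Price = 100.7488


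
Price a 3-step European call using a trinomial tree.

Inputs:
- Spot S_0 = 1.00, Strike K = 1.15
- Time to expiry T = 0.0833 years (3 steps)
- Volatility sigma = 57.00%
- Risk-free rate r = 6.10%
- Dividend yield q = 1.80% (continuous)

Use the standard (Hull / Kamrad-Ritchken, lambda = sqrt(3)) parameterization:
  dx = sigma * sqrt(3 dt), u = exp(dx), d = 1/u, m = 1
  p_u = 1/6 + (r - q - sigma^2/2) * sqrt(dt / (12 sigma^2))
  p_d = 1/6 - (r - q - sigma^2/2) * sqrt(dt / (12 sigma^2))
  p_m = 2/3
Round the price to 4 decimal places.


dt = T/N = 0.027767; dx = sigma*sqrt(3*dt) = 0.164512
u = exp(dx) = 1.178818; d = 1/u = 0.848308
p_u = 0.156586, p_m = 0.666667, p_d = 0.176747
Discount per step: exp(-r*dt) = 0.998308
Stock lattice S(k, j) with j the centered position index:
  k=0: S(0,+0) = 1.0000
  k=1: S(1,-1) = 0.8483; S(1,+0) = 1.0000; S(1,+1) = 1.1788
  k=2: S(2,-2) = 0.7196; S(2,-1) = 0.8483; S(2,+0) = 1.0000; S(2,+1) = 1.1788; S(2,+2) = 1.3896
  k=3: S(3,-3) = 0.6105; S(3,-2) = 0.7196; S(3,-1) = 0.8483; S(3,+0) = 1.0000; S(3,+1) = 1.1788; S(3,+2) = 1.3896; S(3,+3) = 1.6381
Terminal payoffs V(N, j) = max(S_T - K, 0):
  V(3,-3) = 0.000000; V(3,-2) = 0.000000; V(3,-1) = 0.000000; V(3,+0) = 0.000000; V(3,+1) = 0.028818; V(3,+2) = 0.239611; V(3,+3) = 0.488098
Backward induction: V(k, j) = exp(-r*dt) * [p_u * V(k+1, j+1) + p_m * V(k+1, j) + p_d * V(k+1, j-1)]
  V(2,-2) = exp(-r*dt) * [p_u*0.000000 + p_m*0.000000 + p_d*0.000000] = 0.000000
  V(2,-1) = exp(-r*dt) * [p_u*0.000000 + p_m*0.000000 + p_d*0.000000] = 0.000000
  V(2,+0) = exp(-r*dt) * [p_u*0.028818 + p_m*0.000000 + p_d*0.000000] = 0.004505
  V(2,+1) = exp(-r*dt) * [p_u*0.239611 + p_m*0.028818 + p_d*0.000000] = 0.056635
  V(2,+2) = exp(-r*dt) * [p_u*0.488098 + p_m*0.239611 + p_d*0.028818] = 0.240855
  V(1,-1) = exp(-r*dt) * [p_u*0.004505 + p_m*0.000000 + p_d*0.000000] = 0.000704
  V(1,+0) = exp(-r*dt) * [p_u*0.056635 + p_m*0.004505 + p_d*0.000000] = 0.011851
  V(1,+1) = exp(-r*dt) * [p_u*0.240855 + p_m*0.056635 + p_d*0.004505] = 0.076139
  V(0,+0) = exp(-r*dt) * [p_u*0.076139 + p_m*0.011851 + p_d*0.000704] = 0.019914

Answer: Price = V(0,0) = 0.0199


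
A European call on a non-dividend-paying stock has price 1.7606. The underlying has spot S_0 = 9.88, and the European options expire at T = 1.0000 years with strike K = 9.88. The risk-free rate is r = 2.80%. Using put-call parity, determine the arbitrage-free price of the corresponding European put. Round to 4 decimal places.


Put-call parity: C - P = S_0 * exp(-qT) - K * exp(-rT).
S_0 * exp(-qT) = 9.8800 * 1.00000000 = 9.88000000
K * exp(-rT) = 9.8800 * 0.97238837 = 9.60719706
P = C - S*exp(-qT) + K*exp(-rT)
P = 1.7606 - 9.88000000 + 9.60719706 = 1.4878

Answer: Put price = 1.4878


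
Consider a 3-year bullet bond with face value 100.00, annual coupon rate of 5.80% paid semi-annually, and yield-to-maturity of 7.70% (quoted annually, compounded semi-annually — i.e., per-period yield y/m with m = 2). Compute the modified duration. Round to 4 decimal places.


Answer: Modified duration = 2.6867

Derivation:
Coupon per period c = face * coupon_rate / m = 2.900000
Periods per year m = 2; per-period yield y/m = 0.038500
Number of cashflows N = 6
Cashflows (t years, CF_t, discount factor 1/(1+y/m)^(m*t), PV):
  t = 0.5000: CF_t = 2.900000, DF = 0.962927, PV = 2.792489
  t = 1.0000: CF_t = 2.900000, DF = 0.927229, PV = 2.688964
  t = 1.5000: CF_t = 2.900000, DF = 0.892854, PV = 2.589277
  t = 2.0000: CF_t = 2.900000, DF = 0.859754, PV = 2.493285
  t = 2.5000: CF_t = 2.900000, DF = 0.827880, PV = 2.400853
  t = 3.0000: CF_t = 102.900000, DF = 0.797188, PV = 82.030691
Price P = sum_t PV_t = 94.995559
First compute Macaulay numerator sum_t t * PV_t:
  t * PV_t at t = 0.5000: 1.396245
  t * PV_t at t = 1.0000: 2.688964
  t * PV_t at t = 1.5000: 3.883915
  t * PV_t at t = 2.0000: 4.986571
  t * PV_t at t = 2.5000: 6.002131
  t * PV_t at t = 3.0000: 246.092073
Macaulay duration D = 265.049899 / 94.995559 = 2.790129
Modified duration = D / (1 + y/m) = 2.790129 / (1 + 0.038500) = 2.686692


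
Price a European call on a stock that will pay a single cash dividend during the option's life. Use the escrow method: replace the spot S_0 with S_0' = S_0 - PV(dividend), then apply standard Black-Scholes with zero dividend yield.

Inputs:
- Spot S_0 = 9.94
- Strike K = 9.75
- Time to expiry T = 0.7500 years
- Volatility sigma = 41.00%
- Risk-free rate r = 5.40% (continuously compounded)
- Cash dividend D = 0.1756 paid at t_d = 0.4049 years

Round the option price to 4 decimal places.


Answer: Price = 1.5600

Derivation:
PV(D) = D * exp(-r * t_d) = 0.1756 * 0.97837270 = 0.17180225
S_0' = S_0 - PV(D) = 9.9400 - 0.17180225 = 9.76819775
d1 = (ln(S_0'/K) + (r + sigma^2/2)*T) / (sigma*sqrt(T)) = 0.29684872
d2 = d1 - sigma*sqrt(T) = -0.05822170
exp(-rT) = 0.96030916
N(d1) = 0.61670899; N(d2) = 0.47678602
C = S_0' * N(d1) - K * exp(-rT) * N(d2) = 9.76819775 * 0.61670899 - 9.7500 * 0.96030916 * 0.47678602 = 1.5600


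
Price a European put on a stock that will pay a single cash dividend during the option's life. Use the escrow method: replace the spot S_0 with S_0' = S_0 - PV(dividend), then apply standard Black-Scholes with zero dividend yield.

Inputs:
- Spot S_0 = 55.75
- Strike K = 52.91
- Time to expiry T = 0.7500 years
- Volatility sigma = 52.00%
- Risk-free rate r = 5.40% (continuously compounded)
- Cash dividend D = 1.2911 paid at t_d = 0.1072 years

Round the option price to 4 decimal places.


PV(D) = D * exp(-r * t_d) = 1.2911 * 0.99422792 = 1.28364767
S_0' = S_0 - PV(D) = 55.7500 - 1.28364767 = 54.46635233
d1 = (ln(S_0'/K) + (r + sigma^2/2)*T) / (sigma*sqrt(T)) = 0.37947627
d2 = d1 - sigma*sqrt(T) = -0.07085694
exp(-rT) = 0.96030916
N(-d1) = 0.35216711; N(-d2) = 0.52824419
P = K * exp(-rT) * N(-d2) - S_0' * N(-d1) = 52.9100 * 0.96030916 * 0.52824419 - 54.46635233 * 0.35216711 = 7.6588

Answer: Price = 7.6588


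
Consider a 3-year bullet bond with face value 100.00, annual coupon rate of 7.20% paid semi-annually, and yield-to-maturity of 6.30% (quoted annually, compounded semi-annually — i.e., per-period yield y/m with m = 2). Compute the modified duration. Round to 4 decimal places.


Coupon per period c = face * coupon_rate / m = 3.600000
Periods per year m = 2; per-period yield y/m = 0.031500
Number of cashflows N = 6
Cashflows (t years, CF_t, discount factor 1/(1+y/m)^(m*t), PV):
  t = 0.5000: CF_t = 3.600000, DF = 0.969462, PV = 3.490063
  t = 1.0000: CF_t = 3.600000, DF = 0.939856, PV = 3.383483
  t = 1.5000: CF_t = 3.600000, DF = 0.911155, PV = 3.280158
  t = 2.0000: CF_t = 3.600000, DF = 0.883330, PV = 3.179989
  t = 2.5000: CF_t = 3.600000, DF = 0.856355, PV = 3.082878
  t = 3.0000: CF_t = 103.600000, DF = 0.830204, PV = 86.009092
Price P = sum_t PV_t = 102.425663
First compute Macaulay numerator sum_t t * PV_t:
  t * PV_t at t = 0.5000: 1.745032
  t * PV_t at t = 1.0000: 3.383483
  t * PV_t at t = 1.5000: 4.920237
  t * PV_t at t = 2.0000: 6.359977
  t * PV_t at t = 2.5000: 7.707195
  t * PV_t at t = 3.0000: 258.027275
Macaulay duration D = 282.143200 / 102.425663 = 2.754614
Modified duration = D / (1 + y/m) = 2.754614 / (1 + 0.031500) = 2.670494

Answer: Modified duration = 2.6705


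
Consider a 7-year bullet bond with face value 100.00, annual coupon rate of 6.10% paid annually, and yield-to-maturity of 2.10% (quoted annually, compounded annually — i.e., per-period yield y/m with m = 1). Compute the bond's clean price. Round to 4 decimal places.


Answer: Price = 125.7887

Derivation:
Coupon per period c = face * coupon_rate / m = 6.100000
Periods per year m = 1; per-period yield y/m = 0.021000
Number of cashflows N = 7
Cashflows (t years, CF_t, discount factor 1/(1+y/m)^(m*t), PV):
  t = 1.0000: CF_t = 6.100000, DF = 0.979432, PV = 5.974535
  t = 2.0000: CF_t = 6.100000, DF = 0.959287, PV = 5.851650
  t = 3.0000: CF_t = 6.100000, DF = 0.939556, PV = 5.731293
  t = 4.0000: CF_t = 6.100000, DF = 0.920231, PV = 5.613411
  t = 5.0000: CF_t = 6.100000, DF = 0.901304, PV = 5.497954
  t = 6.0000: CF_t = 6.100000, DF = 0.882766, PV = 5.384872
  t = 7.0000: CF_t = 106.100000, DF = 0.864609, PV = 91.735026
Price P = sum_t PV_t = 125.788742


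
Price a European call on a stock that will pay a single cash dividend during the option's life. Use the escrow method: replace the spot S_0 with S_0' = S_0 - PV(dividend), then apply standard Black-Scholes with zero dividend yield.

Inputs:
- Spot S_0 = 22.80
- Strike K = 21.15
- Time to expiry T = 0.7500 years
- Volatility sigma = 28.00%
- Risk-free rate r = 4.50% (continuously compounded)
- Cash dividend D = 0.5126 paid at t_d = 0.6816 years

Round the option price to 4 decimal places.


Answer: Price = 3.1203

Derivation:
PV(D) = D * exp(-r * t_d) = 0.5126 * 0.96979361 = 0.49711621
S_0' = S_0 - PV(D) = 22.8000 - 0.49711621 = 22.30288379
d1 = (ln(S_0'/K) + (r + sigma^2/2)*T) / (sigma*sqrt(T)) = 0.47930829
d2 = d1 - sigma*sqrt(T) = 0.23682117
exp(-rT) = 0.96681318
N(d1) = 0.68414034; N(d2) = 0.59360224
C = S_0' * N(d1) - K * exp(-rT) * N(d2) = 22.30288379 * 0.68414034 - 21.1500 * 0.96681318 * 0.59360224 = 3.1203


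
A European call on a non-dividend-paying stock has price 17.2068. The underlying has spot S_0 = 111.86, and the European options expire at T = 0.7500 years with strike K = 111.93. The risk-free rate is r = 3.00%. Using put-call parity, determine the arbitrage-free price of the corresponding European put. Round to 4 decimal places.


Put-call parity: C - P = S_0 * exp(-qT) - K * exp(-rT).
S_0 * exp(-qT) = 111.8600 * 1.00000000 = 111.86000000
K * exp(-rT) = 111.9300 * 0.97775124 = 109.43969598
P = C - S*exp(-qT) + K*exp(-rT)
P = 17.2068 - 111.86000000 + 109.43969598 = 14.7865

Answer: Put price = 14.7865


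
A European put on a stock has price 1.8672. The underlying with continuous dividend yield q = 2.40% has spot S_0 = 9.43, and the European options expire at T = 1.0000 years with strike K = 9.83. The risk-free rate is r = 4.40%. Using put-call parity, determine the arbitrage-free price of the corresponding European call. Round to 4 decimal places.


Answer: Call price = 1.6667

Derivation:
Put-call parity: C - P = S_0 * exp(-qT) - K * exp(-rT).
S_0 * exp(-qT) = 9.4300 * 0.97628571 = 9.20637424
K * exp(-rT) = 9.8300 * 0.95695396 = 9.40685740
C = P + S*exp(-qT) - K*exp(-rT)
C = 1.8672 + 9.20637424 - 9.40685740 = 1.6667
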